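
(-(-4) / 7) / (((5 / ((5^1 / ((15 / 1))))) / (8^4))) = 16384 / 105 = 156.04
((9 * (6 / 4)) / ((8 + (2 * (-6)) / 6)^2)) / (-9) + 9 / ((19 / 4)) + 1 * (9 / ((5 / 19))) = 82201 / 2280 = 36.05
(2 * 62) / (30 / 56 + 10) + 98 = 32382 / 295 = 109.77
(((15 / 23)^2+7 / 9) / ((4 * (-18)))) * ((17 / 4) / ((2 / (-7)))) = 21301 / 85698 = 0.25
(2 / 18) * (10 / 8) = 5 / 36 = 0.14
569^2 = 323761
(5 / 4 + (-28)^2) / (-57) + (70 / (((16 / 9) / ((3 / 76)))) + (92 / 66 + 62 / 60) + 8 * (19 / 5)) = 689039 / 33440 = 20.61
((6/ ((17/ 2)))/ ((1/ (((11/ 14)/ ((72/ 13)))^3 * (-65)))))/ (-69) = 0.00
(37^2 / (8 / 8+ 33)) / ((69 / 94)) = 64343 / 1173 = 54.85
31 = 31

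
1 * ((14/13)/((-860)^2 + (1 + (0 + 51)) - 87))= 14/9614345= 0.00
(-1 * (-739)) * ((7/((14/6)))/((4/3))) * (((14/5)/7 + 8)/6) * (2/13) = 46557/130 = 358.13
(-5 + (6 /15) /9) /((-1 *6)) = 223 /270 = 0.83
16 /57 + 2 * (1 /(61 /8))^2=66832 /212097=0.32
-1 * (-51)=51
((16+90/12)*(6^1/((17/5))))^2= 497025/289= 1719.81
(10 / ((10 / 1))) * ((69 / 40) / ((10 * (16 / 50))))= 69 / 128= 0.54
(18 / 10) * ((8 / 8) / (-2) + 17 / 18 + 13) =121 / 5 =24.20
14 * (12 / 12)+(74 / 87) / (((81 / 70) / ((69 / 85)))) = 582890 / 39933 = 14.60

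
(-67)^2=4489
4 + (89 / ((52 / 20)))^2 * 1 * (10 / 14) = 994857 / 1183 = 840.96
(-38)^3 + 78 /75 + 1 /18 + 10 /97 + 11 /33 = -2395095929 /43650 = -54870.47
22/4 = 11/2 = 5.50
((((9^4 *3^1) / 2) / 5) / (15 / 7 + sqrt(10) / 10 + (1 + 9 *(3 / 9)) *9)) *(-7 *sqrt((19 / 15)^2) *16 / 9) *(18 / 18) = -806.73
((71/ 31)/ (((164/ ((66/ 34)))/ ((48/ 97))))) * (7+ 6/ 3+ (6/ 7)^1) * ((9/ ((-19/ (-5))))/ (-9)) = -0.03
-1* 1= -1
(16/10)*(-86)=-688/5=-137.60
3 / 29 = 0.10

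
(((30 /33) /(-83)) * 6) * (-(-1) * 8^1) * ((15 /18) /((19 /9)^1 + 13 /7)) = -504 /4565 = -0.11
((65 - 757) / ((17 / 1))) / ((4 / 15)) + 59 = -1592 / 17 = -93.65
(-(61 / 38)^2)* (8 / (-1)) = 7442 / 361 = 20.61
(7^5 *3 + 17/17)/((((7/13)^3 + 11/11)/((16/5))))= 139561.74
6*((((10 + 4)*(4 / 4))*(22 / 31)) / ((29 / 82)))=168.56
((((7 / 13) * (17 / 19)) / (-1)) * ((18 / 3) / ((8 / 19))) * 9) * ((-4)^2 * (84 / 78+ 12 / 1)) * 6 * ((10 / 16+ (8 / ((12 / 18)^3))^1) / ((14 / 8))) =-15918120 / 13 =-1224470.77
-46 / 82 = -23 / 41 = -0.56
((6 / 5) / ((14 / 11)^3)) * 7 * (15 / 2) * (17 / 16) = 203643 / 6272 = 32.47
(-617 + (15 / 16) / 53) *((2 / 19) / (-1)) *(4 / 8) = 32.47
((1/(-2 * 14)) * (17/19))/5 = -17/2660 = -0.01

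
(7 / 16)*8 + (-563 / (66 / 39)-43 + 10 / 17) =-69488 / 187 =-371.59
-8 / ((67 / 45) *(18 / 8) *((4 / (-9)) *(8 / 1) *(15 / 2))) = 6 / 67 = 0.09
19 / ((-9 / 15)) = -95 / 3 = -31.67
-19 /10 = -1.90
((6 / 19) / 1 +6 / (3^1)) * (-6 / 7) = -264 / 133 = -1.98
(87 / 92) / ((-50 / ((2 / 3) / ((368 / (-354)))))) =5133 / 423200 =0.01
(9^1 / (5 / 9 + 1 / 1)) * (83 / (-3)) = -2241 / 14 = -160.07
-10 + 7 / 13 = -9.46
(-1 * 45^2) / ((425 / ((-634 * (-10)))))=-513540 / 17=-30208.24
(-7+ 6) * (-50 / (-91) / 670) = -5 / 6097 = -0.00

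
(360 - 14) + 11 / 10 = 3471 / 10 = 347.10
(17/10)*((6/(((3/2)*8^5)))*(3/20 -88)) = -0.02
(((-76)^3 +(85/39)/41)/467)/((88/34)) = -11932683163/32856252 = -363.18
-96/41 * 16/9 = -512/123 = -4.16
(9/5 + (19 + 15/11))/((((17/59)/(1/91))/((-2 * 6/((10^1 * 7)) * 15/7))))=-1294578/4169165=-0.31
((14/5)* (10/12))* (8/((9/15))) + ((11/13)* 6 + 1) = 4351/117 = 37.19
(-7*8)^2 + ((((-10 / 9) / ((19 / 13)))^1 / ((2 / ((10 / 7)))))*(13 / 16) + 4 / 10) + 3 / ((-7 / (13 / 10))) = 3135.40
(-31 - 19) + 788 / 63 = -2362 / 63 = -37.49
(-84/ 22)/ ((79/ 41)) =-1722/ 869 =-1.98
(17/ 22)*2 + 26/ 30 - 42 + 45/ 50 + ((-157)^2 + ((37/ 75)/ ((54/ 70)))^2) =88809017587/ 3608550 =24610.72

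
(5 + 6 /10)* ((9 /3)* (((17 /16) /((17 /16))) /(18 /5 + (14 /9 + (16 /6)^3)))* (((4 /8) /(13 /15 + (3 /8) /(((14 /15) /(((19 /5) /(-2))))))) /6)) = 79380 /141229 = 0.56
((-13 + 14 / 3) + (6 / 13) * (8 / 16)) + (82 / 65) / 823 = -1300094 / 160485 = -8.10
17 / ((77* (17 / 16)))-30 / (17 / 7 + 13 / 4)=-20712 / 4081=-5.08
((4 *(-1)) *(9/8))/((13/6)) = -27/13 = -2.08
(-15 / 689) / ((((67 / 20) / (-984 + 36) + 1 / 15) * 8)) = -3950 / 91637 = -0.04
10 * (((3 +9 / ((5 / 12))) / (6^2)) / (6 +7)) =41 / 78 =0.53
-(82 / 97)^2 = -6724 / 9409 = -0.71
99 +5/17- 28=1212/17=71.29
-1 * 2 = -2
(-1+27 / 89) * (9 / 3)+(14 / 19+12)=18004 / 1691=10.65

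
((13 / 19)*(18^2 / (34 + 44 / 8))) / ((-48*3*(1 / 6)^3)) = -12636 / 1501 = -8.42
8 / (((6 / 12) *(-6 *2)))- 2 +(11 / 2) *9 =277 / 6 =46.17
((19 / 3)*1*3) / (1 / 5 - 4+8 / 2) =95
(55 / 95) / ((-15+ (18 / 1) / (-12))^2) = 4 / 1881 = 0.00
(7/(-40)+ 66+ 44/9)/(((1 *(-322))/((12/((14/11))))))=-2.07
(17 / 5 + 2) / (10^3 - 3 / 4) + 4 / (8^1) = 20201 / 39970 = 0.51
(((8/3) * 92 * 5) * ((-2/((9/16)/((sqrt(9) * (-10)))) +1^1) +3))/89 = 1221760/801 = 1525.29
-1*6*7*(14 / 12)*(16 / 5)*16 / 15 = -167.25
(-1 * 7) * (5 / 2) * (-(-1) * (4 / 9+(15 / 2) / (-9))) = 245 / 36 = 6.81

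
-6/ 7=-0.86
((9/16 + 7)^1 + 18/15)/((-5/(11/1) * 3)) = -7711/1200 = -6.43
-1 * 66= -66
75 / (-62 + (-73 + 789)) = 25 / 218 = 0.11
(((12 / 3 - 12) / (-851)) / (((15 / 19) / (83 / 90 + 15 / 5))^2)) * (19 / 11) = 1709386262 / 4265105625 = 0.40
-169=-169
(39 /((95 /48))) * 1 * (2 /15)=1248 /475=2.63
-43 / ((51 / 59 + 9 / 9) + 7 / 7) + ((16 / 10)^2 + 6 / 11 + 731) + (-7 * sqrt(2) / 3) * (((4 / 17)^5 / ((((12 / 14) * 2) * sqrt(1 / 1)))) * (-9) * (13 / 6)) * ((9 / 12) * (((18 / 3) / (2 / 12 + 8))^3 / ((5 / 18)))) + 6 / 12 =349360128 * sqrt(2) / 17045383285 + 66886227 / 92950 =719.62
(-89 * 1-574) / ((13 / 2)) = -102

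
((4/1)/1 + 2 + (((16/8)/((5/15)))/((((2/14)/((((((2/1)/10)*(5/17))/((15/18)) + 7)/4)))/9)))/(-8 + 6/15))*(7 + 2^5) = -4127643/1292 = -3194.77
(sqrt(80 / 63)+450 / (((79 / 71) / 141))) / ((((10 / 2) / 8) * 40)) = 4 * sqrt(35) / 525+180198 / 79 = 2281.03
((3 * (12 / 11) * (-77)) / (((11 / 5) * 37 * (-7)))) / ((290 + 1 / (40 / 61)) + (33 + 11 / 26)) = 93600 / 68772011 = 0.00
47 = 47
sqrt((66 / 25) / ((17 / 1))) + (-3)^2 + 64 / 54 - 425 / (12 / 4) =-3550 / 27 + sqrt(1122) / 85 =-131.09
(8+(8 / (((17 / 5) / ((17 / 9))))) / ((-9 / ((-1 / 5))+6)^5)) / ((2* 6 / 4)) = 24841818112 / 9315681777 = 2.67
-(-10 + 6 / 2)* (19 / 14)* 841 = 15979 / 2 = 7989.50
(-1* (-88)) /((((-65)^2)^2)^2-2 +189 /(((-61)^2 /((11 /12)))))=1309792 /4742709395064033425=0.00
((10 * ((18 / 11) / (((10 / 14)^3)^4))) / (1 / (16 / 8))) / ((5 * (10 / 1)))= 498286339236 / 13427734375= 37.11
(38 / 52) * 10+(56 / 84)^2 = 907 / 117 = 7.75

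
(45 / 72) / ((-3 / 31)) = -155 / 24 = -6.46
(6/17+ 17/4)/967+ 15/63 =335353/1380876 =0.24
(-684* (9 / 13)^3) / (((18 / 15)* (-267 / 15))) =2077650 / 195533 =10.63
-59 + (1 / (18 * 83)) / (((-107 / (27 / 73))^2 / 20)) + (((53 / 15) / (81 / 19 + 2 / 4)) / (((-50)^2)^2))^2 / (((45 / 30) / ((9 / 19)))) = -3584526861960002293207267896247 / 60754692740303833007812500000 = -59.00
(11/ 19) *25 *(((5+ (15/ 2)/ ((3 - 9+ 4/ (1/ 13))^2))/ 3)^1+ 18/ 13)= 138545825/ 3135912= 44.18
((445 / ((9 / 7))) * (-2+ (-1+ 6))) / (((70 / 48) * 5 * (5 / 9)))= 256.32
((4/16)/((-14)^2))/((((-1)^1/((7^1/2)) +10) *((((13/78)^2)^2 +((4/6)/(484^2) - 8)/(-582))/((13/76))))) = 1495446381/966616063616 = 0.00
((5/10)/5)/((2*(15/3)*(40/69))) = 0.02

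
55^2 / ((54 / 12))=6050 / 9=672.22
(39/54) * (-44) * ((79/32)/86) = -11297/12384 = -0.91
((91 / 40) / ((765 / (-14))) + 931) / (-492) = -14243663 / 7527600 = -1.89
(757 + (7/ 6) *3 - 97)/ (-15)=-1327/ 30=-44.23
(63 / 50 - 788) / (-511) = 39337 / 25550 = 1.54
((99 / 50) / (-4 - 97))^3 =-970299 / 128787625000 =-0.00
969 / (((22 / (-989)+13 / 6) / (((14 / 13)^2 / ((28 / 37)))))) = 1489261914 / 2150525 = 692.51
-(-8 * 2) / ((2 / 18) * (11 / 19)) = 2736 / 11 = 248.73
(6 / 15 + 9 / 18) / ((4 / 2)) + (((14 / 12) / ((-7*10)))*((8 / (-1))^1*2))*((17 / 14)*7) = 163 / 60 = 2.72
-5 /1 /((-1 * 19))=5 /19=0.26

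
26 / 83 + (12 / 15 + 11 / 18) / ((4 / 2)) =15221 / 14940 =1.02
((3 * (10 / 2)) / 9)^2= 25 / 9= 2.78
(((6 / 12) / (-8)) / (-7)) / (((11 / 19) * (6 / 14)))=19 / 528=0.04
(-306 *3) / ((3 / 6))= -1836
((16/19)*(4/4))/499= 16/9481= 0.00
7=7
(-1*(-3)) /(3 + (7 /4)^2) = 48 /97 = 0.49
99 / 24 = 33 / 8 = 4.12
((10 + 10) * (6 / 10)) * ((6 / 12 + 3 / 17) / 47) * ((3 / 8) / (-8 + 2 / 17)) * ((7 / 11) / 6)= -483 / 554224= -0.00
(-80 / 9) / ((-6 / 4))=160 / 27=5.93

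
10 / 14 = 5 / 7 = 0.71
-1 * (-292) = 292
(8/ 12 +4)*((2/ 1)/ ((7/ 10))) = 40/ 3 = 13.33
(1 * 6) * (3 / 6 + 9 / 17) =105 / 17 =6.18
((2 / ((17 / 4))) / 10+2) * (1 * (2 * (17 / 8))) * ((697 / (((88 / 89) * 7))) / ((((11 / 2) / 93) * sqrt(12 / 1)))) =4276.52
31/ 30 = 1.03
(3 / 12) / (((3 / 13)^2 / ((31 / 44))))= 5239 / 1584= 3.31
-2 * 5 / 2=-5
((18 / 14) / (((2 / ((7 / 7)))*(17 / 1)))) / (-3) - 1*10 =-2383 / 238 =-10.01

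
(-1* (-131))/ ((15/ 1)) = 131/ 15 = 8.73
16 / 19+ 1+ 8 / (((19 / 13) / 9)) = 51.11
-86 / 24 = -43 / 12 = -3.58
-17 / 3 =-5.67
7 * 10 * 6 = 420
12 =12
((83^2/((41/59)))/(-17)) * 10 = -4064510/697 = -5831.43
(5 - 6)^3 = -1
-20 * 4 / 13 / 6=-40 / 39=-1.03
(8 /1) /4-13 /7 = 1 /7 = 0.14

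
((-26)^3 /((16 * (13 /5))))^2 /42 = 714025 /168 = 4250.15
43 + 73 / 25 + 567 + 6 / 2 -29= 14673 / 25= 586.92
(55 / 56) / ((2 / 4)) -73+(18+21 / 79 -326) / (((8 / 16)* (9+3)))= -811747 / 6636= -122.32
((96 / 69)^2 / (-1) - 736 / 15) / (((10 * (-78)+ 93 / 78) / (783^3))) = 1683739406471616 / 53558605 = 31437327.51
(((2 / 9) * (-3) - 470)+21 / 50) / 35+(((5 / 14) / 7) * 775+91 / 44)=22778177 / 808500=28.17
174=174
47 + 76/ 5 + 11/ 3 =988/ 15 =65.87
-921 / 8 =-115.12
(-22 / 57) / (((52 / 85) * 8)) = -935 / 11856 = -0.08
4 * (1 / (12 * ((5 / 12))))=4 / 5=0.80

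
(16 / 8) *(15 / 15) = 2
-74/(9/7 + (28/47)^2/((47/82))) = -38.85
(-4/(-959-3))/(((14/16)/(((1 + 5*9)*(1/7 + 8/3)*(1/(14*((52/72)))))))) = 130272/2144779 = 0.06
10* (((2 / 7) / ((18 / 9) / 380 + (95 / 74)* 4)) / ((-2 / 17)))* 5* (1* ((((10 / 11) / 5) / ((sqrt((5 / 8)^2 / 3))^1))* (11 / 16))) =-1195100* sqrt(3) / 252959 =-8.18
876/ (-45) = -292/ 15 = -19.47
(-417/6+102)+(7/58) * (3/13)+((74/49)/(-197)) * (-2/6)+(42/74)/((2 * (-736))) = 19342775522957/594613061952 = 32.53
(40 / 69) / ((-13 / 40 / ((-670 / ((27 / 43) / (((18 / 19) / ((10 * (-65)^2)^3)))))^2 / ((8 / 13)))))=-16600322 / 31878588994402545538330078125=-0.00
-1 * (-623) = 623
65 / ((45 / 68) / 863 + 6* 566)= 3814460 / 199290909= 0.02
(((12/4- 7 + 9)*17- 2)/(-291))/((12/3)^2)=-83/4656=-0.02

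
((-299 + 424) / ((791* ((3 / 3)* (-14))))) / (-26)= 125 / 287924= 0.00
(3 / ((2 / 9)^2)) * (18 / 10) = 2187 / 20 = 109.35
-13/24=-0.54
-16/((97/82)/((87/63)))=-38048/2037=-18.68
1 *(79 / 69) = 79 / 69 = 1.14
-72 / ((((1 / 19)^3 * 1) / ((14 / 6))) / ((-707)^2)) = -575982000888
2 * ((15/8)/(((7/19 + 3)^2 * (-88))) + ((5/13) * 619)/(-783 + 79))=-1158865/1703936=-0.68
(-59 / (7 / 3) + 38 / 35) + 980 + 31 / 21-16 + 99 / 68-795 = 147.73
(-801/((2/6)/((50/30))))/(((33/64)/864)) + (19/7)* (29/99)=-422788139/63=-6710922.84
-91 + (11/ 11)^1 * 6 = -85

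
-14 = -14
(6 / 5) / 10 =3 / 25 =0.12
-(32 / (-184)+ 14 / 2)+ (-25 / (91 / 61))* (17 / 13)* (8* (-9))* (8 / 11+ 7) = 3647159959 / 299299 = 12185.67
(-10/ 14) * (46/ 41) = -230/ 287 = -0.80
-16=-16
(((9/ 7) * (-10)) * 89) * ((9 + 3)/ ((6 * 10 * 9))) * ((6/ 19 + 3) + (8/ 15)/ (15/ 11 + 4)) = -10222006/ 117705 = -86.84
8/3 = 2.67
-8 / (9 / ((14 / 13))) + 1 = 5 / 117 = 0.04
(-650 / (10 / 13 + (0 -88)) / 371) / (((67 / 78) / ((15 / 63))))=0.01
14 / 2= 7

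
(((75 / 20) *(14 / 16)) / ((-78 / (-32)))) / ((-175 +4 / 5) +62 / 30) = -525 / 67132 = -0.01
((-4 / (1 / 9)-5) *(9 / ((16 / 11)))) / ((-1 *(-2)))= -4059 / 32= -126.84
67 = 67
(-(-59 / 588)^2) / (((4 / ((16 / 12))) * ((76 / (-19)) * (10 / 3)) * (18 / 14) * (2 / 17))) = 59177 / 35562240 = 0.00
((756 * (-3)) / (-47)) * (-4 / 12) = -756 / 47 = -16.09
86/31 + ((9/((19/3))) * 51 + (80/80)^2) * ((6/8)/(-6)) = -7551/1178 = -6.41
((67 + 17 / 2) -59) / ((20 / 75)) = 495 / 8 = 61.88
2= 2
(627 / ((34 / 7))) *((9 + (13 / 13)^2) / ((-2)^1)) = -21945 / 34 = -645.44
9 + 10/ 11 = 9.91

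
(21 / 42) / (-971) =-1 / 1942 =-0.00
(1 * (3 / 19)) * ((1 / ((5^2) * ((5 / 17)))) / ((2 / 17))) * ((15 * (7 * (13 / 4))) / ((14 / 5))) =33813 / 1520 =22.25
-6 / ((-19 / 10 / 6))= 360 / 19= 18.95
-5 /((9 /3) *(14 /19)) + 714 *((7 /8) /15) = 16543 /420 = 39.39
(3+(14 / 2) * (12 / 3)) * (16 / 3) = 496 / 3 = 165.33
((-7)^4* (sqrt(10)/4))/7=343* sqrt(10)/4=271.17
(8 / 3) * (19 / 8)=19 / 3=6.33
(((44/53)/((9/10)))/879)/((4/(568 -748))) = -2200/46587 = -0.05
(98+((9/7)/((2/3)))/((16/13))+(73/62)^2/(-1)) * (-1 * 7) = -21134759/30752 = -687.26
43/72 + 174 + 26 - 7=13939/72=193.60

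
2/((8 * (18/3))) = 1/24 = 0.04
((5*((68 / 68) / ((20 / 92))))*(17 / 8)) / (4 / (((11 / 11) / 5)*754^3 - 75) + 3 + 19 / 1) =167606329399 / 75444281424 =2.22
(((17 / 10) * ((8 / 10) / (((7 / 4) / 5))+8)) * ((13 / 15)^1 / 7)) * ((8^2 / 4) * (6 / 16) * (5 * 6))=95472 / 245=389.68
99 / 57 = 33 / 19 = 1.74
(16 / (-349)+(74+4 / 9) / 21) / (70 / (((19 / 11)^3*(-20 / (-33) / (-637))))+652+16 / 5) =-15830983540 / 61628887120437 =-0.00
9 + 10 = 19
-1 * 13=-13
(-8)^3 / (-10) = 256 / 5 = 51.20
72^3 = 373248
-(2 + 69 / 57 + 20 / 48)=-827 / 228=-3.63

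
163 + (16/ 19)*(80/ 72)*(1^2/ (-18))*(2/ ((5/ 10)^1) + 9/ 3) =250297/ 1539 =162.64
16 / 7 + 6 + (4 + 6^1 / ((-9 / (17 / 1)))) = 20 / 21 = 0.95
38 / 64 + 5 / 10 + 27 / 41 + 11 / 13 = 44319 / 17056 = 2.60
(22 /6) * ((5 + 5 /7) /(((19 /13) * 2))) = 2860 /399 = 7.17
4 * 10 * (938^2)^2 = 30965018573440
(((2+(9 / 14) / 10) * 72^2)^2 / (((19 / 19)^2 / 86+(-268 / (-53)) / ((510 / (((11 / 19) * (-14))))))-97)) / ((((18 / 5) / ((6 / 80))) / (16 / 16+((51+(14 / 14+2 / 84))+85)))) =-12471382492907781168 / 3676305523415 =-3392368.35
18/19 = 0.95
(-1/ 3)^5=-0.00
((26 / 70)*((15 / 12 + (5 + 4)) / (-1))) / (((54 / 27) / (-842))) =224393 / 140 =1602.81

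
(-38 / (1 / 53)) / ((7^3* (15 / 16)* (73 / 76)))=-2449024 / 375585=-6.52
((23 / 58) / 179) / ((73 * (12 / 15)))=115 / 3031544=0.00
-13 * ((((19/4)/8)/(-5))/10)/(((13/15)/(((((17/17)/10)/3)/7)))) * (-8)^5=-4864/175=-27.79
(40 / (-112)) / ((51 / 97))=-0.68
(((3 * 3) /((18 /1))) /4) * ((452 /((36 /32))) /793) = 452 /7137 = 0.06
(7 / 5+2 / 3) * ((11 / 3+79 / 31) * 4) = 2312 / 45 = 51.38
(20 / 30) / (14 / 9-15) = -6 / 121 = -0.05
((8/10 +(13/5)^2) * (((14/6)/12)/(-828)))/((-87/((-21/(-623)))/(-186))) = -1519/11872600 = -0.00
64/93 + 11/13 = 1855/1209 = 1.53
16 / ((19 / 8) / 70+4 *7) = 8960 / 15699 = 0.57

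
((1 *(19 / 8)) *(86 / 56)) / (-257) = -817 / 57568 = -0.01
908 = 908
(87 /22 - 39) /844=-771 /18568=-0.04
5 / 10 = 1 / 2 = 0.50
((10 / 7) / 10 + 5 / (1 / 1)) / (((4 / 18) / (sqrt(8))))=324 * sqrt(2) / 7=65.46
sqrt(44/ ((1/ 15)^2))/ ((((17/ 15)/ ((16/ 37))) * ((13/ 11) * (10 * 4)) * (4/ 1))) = 495 * sqrt(11)/ 8177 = 0.20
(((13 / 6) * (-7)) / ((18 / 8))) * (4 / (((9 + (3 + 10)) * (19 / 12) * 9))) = -1456 / 16929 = -0.09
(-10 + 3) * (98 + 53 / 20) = -14091 / 20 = -704.55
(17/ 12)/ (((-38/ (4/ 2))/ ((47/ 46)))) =-799/ 10488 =-0.08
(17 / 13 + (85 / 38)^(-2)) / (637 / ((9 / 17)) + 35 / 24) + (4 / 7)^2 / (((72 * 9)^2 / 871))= 2886591412597 / 1496627323764300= 0.00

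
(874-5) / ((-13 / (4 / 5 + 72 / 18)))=-20856 / 65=-320.86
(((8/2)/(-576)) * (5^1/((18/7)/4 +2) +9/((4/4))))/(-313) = 0.00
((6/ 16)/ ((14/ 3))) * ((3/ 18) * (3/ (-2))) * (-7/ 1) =9/ 64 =0.14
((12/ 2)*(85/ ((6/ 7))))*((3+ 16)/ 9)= 11305/ 9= 1256.11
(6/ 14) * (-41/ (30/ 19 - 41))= 2337/ 5243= 0.45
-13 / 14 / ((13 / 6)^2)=-0.20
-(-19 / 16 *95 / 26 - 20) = 10125 / 416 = 24.34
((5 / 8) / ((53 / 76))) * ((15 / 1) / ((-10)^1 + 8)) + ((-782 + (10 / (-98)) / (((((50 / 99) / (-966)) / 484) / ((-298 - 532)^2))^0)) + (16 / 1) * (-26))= -12515709 / 10388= -1204.82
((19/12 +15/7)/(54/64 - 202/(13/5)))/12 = -8138/2014047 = -0.00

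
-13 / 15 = -0.87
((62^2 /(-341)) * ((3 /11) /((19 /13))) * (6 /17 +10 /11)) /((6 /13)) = -5.75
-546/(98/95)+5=-3670/7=-524.29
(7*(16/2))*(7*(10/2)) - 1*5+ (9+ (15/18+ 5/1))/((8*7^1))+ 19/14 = 657425/336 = 1956.62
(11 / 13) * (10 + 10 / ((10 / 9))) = 209 / 13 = 16.08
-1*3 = -3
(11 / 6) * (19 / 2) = 209 / 12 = 17.42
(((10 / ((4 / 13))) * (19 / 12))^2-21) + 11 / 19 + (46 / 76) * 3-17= 28589611 / 10944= 2612.35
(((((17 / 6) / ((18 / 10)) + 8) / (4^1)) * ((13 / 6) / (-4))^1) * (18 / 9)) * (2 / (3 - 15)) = 6721 / 15552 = 0.43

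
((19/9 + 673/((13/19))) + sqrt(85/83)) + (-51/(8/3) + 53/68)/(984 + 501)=sqrt(7055)/83 + 517594553/525096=986.73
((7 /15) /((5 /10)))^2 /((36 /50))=98 /81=1.21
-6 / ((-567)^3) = 2 / 60761421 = 0.00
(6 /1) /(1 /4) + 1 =25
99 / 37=2.68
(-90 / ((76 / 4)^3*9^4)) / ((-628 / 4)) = 0.00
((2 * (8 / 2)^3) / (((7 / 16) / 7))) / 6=1024 / 3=341.33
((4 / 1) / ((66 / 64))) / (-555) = -128 / 18315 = -0.01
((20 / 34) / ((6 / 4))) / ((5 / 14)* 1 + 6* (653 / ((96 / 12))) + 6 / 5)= 2800 / 3507933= 0.00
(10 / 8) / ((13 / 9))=45 / 52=0.87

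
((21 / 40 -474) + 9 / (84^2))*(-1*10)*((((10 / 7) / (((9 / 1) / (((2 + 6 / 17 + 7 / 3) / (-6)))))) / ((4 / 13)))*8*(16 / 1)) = -115332896380 / 472311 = -244188.46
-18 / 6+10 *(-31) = -313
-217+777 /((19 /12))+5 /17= 88512 /323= 274.03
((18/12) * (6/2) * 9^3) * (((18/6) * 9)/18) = 19683/4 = 4920.75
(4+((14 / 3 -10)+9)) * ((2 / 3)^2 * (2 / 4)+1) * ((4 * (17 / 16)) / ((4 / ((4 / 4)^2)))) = 4301 / 432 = 9.96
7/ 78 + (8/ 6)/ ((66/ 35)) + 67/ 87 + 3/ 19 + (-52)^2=3837459169/ 1418274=2705.72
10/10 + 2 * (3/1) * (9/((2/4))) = 109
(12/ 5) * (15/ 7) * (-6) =-216/ 7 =-30.86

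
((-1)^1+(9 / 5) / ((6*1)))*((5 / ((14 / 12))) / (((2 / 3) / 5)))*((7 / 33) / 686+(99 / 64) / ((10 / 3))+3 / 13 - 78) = 3120048849 / 1793792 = 1739.36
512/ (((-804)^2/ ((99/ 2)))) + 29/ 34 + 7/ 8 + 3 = 2910363/ 610504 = 4.77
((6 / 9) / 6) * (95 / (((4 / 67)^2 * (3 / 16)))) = 426455 / 27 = 15794.63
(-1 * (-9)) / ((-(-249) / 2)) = 6 / 83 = 0.07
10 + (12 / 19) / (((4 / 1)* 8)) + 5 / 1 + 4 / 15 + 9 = 55373 / 2280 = 24.29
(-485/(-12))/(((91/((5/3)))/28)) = 2425/117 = 20.73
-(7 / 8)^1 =-7 / 8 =-0.88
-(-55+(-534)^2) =-285101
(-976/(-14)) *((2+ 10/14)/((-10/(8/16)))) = -2318/245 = -9.46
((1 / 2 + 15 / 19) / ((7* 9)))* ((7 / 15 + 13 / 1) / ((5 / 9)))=707 / 1425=0.50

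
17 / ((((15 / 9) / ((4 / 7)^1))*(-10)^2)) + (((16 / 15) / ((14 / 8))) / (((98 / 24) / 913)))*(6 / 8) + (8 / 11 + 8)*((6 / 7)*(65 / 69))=1185819447 / 10847375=109.32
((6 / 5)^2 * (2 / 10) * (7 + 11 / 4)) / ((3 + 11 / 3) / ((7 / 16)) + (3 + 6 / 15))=7371 / 48925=0.15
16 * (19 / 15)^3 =109744 / 3375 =32.52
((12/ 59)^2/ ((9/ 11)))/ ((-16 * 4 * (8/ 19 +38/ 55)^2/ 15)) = -180184125/ 18800797456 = -0.01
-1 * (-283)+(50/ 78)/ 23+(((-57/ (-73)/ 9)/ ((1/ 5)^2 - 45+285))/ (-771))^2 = 283.03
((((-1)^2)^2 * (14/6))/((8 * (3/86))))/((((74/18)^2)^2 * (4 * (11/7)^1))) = 0.00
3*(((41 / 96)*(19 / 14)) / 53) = 779 / 23744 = 0.03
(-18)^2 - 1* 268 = 56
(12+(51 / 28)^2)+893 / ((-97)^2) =113692793 / 7376656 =15.41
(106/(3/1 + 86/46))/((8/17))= 20723/448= 46.26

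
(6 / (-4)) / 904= -3 / 1808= -0.00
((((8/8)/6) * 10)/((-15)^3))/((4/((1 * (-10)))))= 1/810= 0.00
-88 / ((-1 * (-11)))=-8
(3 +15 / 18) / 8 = 23 / 48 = 0.48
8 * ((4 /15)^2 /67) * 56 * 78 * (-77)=-14350336 /5025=-2855.79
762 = 762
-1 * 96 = -96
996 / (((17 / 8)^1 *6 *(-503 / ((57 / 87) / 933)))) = -0.00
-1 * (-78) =78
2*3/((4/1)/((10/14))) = 15/14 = 1.07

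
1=1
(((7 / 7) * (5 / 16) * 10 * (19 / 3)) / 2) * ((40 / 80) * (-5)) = -2375 / 96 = -24.74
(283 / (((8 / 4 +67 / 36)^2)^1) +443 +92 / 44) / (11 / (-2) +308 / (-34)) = -372602464 / 11689205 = -31.88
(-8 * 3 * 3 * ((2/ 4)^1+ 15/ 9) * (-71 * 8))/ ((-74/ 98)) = -117345.73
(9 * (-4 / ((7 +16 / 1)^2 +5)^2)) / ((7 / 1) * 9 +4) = -1 / 530707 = -0.00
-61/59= -1.03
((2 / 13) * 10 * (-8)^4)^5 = 3689348814741910323200000 / 371293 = 9936489012025301643.72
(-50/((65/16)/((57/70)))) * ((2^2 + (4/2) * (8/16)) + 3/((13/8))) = -81168/1183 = -68.61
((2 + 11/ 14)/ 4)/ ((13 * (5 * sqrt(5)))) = 3 * sqrt(5)/ 1400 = 0.00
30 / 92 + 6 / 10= 213 / 230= 0.93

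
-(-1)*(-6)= -6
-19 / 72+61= 4373 / 72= 60.74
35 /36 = 0.97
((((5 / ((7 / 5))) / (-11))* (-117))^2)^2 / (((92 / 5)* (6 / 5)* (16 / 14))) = 609989326171875 / 7392182336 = 82518.17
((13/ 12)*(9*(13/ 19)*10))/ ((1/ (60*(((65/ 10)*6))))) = 2965950/ 19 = 156102.63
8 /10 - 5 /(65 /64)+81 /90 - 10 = -1719 /130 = -13.22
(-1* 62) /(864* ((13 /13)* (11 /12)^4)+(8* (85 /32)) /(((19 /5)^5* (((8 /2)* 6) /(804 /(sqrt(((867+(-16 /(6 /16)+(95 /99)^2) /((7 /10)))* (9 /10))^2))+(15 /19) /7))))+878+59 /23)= -2497167766763649002688 /60037078485608788128155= -0.04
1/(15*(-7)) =-1/105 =-0.01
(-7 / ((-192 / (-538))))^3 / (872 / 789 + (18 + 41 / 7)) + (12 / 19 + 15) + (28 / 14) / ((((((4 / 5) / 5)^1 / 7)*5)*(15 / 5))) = -216956480660425 / 772514021376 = -280.84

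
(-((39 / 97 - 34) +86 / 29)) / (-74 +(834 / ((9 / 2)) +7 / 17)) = 4394619 / 16031287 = 0.27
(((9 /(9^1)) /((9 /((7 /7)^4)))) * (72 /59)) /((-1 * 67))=-8 /3953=-0.00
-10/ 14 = -5/ 7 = -0.71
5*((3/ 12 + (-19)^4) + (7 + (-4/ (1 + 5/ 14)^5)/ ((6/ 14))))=19362037788365/ 29713188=651631.11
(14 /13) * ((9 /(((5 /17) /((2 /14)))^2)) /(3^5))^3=48275138 /67196224265625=0.00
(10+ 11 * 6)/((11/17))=1292/11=117.45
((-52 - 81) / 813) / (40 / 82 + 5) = -0.03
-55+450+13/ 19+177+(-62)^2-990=65107/ 19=3426.68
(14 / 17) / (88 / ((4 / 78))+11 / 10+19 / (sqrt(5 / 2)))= 2403940 / 5012089617-5320 * sqrt(10) / 5012089617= 0.00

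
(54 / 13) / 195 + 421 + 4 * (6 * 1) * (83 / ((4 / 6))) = 2880623 / 845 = 3409.02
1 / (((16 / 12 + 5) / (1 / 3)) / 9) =9 / 19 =0.47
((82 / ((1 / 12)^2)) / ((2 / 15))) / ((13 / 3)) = 265680 / 13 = 20436.92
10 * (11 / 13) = 110 / 13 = 8.46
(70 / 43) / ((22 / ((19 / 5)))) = 133 / 473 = 0.28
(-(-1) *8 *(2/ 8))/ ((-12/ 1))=-1/ 6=-0.17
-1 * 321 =-321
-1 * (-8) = 8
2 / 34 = 1 / 17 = 0.06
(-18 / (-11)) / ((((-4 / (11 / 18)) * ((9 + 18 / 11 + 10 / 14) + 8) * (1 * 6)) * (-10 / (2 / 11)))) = 7 / 178800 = 0.00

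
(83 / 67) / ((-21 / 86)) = -7138 / 1407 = -5.07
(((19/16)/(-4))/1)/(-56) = 19/3584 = 0.01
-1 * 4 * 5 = -20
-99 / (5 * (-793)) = 99 / 3965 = 0.02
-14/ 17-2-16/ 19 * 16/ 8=-4.51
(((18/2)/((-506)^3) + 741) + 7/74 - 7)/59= 59642149789/4793505992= 12.44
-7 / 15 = -0.47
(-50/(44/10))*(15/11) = -1875/121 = -15.50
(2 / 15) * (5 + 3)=16 / 15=1.07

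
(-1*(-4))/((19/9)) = 36/19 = 1.89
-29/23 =-1.26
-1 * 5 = -5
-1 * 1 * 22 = -22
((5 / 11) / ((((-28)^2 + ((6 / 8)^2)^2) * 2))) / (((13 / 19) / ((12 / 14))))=14592 / 40197157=0.00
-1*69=-69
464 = 464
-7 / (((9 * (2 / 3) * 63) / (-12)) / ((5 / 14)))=5 / 63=0.08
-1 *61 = -61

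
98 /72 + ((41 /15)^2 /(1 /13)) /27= 120487 /24300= 4.96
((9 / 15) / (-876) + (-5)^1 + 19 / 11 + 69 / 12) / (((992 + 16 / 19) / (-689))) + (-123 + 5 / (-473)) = -270810074437 / 2171183520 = -124.73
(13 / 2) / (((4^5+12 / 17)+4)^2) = 3757 / 611660288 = 0.00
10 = 10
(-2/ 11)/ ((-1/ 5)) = 10/ 11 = 0.91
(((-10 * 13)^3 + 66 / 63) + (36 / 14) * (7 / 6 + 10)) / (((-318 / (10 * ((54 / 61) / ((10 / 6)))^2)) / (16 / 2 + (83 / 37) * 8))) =25830464544000 / 51078167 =505704.61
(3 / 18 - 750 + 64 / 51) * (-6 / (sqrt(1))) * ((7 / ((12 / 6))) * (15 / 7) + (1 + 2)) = 1603455 / 34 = 47160.44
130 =130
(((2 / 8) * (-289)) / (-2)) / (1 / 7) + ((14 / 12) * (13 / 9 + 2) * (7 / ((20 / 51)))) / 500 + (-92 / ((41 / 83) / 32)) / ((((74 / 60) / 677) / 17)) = -15186065617979009 / 273060000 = -55614391.04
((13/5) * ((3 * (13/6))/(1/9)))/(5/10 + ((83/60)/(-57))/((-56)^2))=1631290752/5362477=304.20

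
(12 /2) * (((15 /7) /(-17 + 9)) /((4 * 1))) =-45 /112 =-0.40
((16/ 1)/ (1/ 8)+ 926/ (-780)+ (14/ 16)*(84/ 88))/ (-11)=-4380881/ 377520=-11.60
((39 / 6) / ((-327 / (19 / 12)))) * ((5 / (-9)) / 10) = 247 / 141264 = 0.00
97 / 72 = 1.35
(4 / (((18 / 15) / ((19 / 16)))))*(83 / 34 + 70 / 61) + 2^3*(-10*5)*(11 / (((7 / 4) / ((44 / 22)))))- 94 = -593306071 / 116144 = -5108.37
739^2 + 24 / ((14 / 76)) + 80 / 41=156774679 / 287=546253.24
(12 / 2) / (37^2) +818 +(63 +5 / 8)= 9655605 / 10952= 881.63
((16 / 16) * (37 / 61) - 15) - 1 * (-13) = -85 / 61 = -1.39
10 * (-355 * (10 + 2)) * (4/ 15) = -11360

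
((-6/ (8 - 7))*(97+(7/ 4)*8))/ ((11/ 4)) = -2664/ 11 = -242.18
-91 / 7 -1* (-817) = 804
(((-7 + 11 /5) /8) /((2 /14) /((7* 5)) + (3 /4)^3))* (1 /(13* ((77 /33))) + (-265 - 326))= 72277632 /86827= 832.43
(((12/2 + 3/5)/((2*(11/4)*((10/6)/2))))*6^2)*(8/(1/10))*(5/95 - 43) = -16920576/95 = -178111.33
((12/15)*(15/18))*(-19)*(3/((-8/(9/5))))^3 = 124659/32000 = 3.90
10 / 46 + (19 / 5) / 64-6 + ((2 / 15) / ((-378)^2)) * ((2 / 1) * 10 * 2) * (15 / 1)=-1504528483 / 262906560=-5.72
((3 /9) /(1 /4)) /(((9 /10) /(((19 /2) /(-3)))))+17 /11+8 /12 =-2209 /891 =-2.48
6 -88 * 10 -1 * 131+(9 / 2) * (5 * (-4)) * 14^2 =-18645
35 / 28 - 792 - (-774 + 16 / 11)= -801 / 44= -18.20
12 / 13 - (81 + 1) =-1054 / 13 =-81.08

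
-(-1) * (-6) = -6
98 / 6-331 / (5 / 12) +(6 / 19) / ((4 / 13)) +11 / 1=-436643 / 570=-766.04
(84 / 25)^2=7056 / 625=11.29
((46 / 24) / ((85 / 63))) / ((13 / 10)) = 483 / 442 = 1.09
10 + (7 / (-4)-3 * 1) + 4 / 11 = 247 / 44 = 5.61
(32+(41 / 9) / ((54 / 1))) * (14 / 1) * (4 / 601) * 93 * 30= 135347240 / 16227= 8340.87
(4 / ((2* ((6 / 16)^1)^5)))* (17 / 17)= 65536 / 243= 269.70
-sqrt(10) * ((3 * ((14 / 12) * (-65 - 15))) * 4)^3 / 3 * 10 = 14049280000 * sqrt(10) / 3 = 14809241428.48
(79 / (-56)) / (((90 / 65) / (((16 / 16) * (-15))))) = 5135 / 336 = 15.28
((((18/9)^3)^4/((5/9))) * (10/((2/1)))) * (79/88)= 364032/11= 33093.82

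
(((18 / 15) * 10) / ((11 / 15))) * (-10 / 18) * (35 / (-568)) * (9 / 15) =525 / 1562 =0.34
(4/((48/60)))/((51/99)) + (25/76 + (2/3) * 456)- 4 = 400565/1292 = 310.03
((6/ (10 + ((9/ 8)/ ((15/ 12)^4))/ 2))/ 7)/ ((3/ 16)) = 10000/ 22379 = 0.45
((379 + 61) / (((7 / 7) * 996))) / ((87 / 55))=6050 / 21663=0.28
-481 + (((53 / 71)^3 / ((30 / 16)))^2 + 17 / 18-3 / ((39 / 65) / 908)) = -289378906846412513 / 57645127764450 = -5020.01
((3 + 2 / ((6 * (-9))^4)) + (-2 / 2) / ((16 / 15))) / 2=17537555 / 17006112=1.03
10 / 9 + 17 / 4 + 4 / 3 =6.69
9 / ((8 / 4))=9 / 2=4.50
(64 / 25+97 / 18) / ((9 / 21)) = 18.55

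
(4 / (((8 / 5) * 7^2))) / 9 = 5 / 882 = 0.01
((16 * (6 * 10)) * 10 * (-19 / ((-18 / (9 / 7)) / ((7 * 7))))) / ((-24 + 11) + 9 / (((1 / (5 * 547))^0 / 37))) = 1995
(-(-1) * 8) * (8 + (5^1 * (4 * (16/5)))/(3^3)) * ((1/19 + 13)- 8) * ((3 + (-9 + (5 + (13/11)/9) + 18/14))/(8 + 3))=2959360/186219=15.89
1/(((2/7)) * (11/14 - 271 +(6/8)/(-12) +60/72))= -0.01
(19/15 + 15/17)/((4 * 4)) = 137/1020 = 0.13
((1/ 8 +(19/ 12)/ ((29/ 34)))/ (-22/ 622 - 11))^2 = 183928619161/ 5705753923584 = 0.03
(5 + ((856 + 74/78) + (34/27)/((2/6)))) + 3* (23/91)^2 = 64536013/74529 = 865.92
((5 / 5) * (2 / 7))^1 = 2 / 7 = 0.29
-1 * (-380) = 380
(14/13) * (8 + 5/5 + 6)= 210/13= 16.15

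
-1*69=-69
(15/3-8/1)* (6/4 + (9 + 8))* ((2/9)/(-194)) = 37/582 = 0.06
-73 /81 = -0.90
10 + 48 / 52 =142 / 13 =10.92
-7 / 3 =-2.33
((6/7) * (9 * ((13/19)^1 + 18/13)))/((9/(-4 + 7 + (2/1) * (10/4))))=3504/247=14.19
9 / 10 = 0.90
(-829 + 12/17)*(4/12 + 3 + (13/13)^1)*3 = -10767.82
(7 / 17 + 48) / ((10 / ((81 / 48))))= 22221 / 2720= 8.17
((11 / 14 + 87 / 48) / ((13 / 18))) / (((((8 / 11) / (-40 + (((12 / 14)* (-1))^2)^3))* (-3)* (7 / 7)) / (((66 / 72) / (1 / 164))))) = 64677008451 / 6588344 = 9816.88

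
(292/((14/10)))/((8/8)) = 1460/7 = 208.57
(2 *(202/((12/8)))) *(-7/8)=-707/3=-235.67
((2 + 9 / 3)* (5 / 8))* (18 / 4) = 225 / 16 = 14.06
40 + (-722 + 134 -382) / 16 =-165 / 8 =-20.62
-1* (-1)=1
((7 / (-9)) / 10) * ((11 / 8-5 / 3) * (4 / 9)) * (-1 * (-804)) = 3283 / 405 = 8.11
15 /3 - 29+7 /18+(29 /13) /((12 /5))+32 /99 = -12789 /572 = -22.36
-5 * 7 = -35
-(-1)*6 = 6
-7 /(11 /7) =-49 /11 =-4.45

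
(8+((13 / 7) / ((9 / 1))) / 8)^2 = 16362025 / 254016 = 64.41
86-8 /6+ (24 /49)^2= 611582 /7203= 84.91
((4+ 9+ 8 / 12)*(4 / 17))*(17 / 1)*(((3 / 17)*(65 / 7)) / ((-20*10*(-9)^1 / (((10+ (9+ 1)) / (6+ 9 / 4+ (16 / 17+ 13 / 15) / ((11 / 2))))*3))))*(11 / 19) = 2579720 / 12801649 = 0.20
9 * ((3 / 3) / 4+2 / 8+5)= 99 / 2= 49.50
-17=-17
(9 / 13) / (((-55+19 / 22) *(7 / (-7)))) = 66 / 5161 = 0.01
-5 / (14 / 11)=-55 / 14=-3.93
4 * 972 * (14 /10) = 27216 /5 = 5443.20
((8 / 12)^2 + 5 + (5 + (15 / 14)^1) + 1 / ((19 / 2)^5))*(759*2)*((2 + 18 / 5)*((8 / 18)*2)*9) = 29087500521376 / 37141485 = 783153.95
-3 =-3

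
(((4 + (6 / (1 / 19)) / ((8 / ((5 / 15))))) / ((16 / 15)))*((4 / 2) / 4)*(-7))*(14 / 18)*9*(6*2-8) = -25725 / 32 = -803.91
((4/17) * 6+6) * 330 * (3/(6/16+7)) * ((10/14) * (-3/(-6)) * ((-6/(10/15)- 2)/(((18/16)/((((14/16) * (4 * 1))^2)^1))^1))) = -42688800/1003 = -42561.12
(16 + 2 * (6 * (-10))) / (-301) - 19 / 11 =-4575 / 3311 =-1.38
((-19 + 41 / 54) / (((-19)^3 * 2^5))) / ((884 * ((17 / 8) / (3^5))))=8865 / 824616416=0.00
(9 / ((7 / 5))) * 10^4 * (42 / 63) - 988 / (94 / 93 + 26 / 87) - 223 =258858524 / 6181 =41879.72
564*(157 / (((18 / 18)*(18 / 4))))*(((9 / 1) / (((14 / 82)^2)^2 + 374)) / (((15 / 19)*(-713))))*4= -12677584574752 / 3767623958475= -3.36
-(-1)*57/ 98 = 57/ 98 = 0.58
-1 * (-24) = 24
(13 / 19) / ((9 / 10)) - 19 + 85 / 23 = -57202 / 3933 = -14.54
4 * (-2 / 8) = -1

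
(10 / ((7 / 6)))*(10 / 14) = 300 / 49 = 6.12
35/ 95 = 7/ 19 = 0.37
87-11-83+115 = 108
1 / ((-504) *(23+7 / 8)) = -1 / 12033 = -0.00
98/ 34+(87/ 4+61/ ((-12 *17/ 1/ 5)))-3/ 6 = 2309/ 102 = 22.64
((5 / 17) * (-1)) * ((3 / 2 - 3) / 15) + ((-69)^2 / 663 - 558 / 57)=-21659 / 8398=-2.58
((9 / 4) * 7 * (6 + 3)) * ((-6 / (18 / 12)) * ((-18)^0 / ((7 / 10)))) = -810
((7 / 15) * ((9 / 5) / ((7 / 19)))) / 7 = 57 / 175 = 0.33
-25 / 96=-0.26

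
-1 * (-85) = 85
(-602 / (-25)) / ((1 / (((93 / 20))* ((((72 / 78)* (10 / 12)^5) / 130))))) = 46655 / 146016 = 0.32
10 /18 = 0.56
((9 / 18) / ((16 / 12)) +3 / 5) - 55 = -2161 / 40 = -54.02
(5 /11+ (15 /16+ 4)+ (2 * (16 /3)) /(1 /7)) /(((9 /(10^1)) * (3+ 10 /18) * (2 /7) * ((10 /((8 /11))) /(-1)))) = -295897 /46464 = -6.37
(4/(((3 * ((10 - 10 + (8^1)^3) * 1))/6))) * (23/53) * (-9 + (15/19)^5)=-123771717/2099731952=-0.06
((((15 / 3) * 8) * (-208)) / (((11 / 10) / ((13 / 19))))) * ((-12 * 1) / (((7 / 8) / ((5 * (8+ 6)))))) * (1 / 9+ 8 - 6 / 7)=158173184000 / 4389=36038547.28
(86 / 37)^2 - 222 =-216.60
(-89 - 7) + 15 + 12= -69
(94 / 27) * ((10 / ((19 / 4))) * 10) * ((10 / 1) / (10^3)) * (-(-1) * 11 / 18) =2068 / 4617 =0.45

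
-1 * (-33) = 33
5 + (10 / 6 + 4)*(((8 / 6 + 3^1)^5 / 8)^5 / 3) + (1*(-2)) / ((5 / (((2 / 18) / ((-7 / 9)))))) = 4198563958889983893662975678167 / 8745645243581890560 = 480074807741.73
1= 1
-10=-10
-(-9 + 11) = -2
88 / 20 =22 / 5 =4.40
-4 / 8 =-0.50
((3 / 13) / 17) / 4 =3 / 884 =0.00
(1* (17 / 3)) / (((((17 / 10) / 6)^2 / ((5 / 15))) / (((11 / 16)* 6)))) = 1650 / 17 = 97.06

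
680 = 680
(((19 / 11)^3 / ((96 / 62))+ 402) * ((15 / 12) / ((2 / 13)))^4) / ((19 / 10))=2311263670015625 / 2486009856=929708.17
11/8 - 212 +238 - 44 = -16.62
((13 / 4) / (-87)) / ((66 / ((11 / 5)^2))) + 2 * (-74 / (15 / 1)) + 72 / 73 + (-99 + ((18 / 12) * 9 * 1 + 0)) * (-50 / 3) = 5396255041 / 3810600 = 1416.12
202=202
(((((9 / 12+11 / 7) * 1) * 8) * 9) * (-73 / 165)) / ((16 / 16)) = -5694 / 77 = -73.95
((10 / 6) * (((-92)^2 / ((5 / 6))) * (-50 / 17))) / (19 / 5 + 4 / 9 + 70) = -670.60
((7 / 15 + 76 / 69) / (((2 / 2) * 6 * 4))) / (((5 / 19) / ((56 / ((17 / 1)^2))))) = 71953 / 1495575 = 0.05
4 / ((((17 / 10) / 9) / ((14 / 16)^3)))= 15435 / 1088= 14.19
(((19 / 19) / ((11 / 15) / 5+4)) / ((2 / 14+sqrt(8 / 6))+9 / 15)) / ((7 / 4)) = 0.07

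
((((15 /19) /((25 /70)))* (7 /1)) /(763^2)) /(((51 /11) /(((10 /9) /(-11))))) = -20 /34538067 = -0.00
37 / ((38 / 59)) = 2183 / 38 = 57.45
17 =17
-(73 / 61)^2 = -1.43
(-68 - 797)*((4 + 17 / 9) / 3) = -45845 / 27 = -1697.96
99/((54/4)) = 22/3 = 7.33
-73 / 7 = -10.43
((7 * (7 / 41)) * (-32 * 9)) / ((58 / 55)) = -388080 / 1189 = -326.39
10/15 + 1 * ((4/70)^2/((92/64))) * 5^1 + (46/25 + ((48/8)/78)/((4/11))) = 11997247/4395300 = 2.73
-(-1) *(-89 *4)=-356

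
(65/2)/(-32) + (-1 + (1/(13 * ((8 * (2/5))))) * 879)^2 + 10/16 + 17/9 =158362109/389376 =406.71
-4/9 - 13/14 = -173/126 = -1.37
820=820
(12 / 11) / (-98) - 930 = -501276 / 539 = -930.01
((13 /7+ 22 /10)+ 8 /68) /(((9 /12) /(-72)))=-238464 /595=-400.78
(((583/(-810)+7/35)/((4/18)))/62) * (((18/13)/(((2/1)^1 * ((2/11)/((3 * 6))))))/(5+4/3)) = -125037/306280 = -0.41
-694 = -694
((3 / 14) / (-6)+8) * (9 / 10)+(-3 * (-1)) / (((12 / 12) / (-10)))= -22.83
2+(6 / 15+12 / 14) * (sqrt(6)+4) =44 * sqrt(6) / 35+246 / 35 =10.11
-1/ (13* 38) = -1/ 494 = -0.00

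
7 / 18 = 0.39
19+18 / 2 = 28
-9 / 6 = -3 / 2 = -1.50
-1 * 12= -12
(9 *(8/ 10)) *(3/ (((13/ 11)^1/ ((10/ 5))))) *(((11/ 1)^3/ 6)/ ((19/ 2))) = 1054152/ 1235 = 853.56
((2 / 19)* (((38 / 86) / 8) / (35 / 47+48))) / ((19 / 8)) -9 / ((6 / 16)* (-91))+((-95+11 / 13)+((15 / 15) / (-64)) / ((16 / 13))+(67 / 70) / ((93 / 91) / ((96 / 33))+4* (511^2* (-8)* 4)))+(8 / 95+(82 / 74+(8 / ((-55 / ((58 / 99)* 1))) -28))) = -413126012990804730371576558197 / 3420040420056812547454018560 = -120.80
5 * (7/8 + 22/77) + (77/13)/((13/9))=9.90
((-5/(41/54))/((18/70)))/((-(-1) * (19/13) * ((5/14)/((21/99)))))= -89180/8569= -10.41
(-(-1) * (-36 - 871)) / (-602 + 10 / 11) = 1.51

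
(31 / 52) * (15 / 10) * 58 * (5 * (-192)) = -647280 / 13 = -49790.77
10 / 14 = 5 / 7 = 0.71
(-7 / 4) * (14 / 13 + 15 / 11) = -2443 / 572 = -4.27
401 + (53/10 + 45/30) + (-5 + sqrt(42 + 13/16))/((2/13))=13 * sqrt(685)/8 + 3753/10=417.83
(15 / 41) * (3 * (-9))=-405 / 41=-9.88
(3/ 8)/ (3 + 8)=3/ 88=0.03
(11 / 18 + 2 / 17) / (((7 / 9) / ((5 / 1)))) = 1115 / 238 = 4.68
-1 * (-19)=19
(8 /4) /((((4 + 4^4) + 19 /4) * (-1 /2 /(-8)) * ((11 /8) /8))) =8192 /11649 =0.70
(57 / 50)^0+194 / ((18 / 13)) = 1270 / 9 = 141.11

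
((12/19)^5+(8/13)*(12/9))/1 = 88939616/96567861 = 0.92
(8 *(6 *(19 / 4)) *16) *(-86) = -313728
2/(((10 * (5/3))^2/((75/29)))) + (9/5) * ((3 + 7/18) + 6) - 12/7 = 77162/5075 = 15.20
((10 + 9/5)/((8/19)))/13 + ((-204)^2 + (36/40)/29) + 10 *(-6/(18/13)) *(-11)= 1904371171/45240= 42094.85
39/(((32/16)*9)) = 13/6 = 2.17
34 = 34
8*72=576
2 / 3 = 0.67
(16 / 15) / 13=16 / 195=0.08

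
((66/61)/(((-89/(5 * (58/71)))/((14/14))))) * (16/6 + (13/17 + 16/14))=-146740/646051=-0.23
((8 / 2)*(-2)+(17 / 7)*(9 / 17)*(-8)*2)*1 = -200 / 7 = -28.57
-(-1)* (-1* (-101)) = 101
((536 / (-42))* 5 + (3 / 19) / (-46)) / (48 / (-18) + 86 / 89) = 104238847 / 2777572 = 37.53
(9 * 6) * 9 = 486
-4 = -4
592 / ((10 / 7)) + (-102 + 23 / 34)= 53223 / 170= 313.08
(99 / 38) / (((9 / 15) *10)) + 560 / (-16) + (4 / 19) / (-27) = -70945 / 2052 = -34.57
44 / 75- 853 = -852.41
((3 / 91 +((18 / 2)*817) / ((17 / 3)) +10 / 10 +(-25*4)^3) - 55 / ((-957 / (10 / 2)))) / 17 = -134414181196 / 2288013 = -58747.12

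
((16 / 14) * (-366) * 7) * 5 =-14640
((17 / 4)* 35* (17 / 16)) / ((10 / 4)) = 2023 / 32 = 63.22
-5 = -5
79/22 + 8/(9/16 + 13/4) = 7635/1342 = 5.69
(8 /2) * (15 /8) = 15 /2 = 7.50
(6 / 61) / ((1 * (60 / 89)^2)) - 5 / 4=-37829 / 36600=-1.03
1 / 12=0.08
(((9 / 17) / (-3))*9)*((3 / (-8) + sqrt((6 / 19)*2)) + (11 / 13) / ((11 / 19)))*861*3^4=-212779791 / 1768 - 3766014*sqrt(57) / 323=-208377.75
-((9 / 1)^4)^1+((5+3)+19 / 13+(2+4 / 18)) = -6549.32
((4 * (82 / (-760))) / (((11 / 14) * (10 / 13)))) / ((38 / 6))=-11193 / 99275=-0.11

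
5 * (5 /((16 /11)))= 275 /16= 17.19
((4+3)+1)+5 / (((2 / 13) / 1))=81 / 2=40.50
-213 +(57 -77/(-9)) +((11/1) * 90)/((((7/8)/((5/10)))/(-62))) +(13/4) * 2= -4437119/126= -35215.23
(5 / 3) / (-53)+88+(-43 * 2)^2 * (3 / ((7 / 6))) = 21265261 / 1113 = 19106.25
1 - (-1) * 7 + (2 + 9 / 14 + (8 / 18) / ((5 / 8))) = 7153 / 630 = 11.35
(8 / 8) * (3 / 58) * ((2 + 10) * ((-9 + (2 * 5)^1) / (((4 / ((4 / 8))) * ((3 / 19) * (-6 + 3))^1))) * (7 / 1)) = -1.15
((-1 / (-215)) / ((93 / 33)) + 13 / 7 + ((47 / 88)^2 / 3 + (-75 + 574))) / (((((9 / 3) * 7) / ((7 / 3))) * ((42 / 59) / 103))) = 3299679599696803 / 409710026880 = 8053.70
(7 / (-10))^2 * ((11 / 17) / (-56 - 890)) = -0.00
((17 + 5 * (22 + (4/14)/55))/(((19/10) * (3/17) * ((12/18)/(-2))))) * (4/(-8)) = 831385/1463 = 568.27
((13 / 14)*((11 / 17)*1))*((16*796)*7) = 910624 / 17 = 53566.12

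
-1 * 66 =-66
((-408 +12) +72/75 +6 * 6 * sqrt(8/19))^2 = 1859652144/11875 - 1422144 * sqrt(38)/475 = 138146.11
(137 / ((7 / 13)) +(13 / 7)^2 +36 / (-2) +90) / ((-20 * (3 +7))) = -4041 / 2450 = -1.65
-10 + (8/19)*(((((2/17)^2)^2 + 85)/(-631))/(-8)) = -10006233389/1001333269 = -9.99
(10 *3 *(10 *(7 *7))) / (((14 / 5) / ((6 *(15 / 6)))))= 78750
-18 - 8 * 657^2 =-3453210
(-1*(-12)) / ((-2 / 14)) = -84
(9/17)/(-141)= -3/799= -0.00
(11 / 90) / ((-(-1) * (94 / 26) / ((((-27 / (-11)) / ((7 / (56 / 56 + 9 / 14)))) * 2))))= 897 / 23030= 0.04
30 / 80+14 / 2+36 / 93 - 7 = 189 / 248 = 0.76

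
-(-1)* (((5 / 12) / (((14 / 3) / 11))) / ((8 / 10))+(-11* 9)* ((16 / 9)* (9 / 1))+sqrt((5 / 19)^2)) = -1582.51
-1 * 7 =-7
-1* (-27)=27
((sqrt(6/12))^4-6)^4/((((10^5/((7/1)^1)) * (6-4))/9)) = 17629983/51200000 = 0.34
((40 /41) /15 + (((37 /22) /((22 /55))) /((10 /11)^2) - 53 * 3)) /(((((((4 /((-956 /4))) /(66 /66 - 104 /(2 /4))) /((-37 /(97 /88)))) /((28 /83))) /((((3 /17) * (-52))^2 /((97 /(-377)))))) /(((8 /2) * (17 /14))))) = -34252559671.06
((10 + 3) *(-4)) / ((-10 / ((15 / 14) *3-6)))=-507 / 35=-14.49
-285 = -285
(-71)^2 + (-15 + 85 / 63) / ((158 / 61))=25062827 / 4977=5035.73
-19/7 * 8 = -21.71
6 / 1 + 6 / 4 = 15 / 2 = 7.50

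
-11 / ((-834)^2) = -11 / 695556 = -0.00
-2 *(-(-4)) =-8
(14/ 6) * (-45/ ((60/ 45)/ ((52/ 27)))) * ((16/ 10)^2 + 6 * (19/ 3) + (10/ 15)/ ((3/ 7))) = -862316/ 135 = -6387.53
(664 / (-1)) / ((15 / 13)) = -8632 / 15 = -575.47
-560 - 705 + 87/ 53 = -66958/ 53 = -1263.36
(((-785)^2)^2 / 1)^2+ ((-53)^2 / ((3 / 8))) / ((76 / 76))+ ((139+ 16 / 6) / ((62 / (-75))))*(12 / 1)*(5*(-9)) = 13410352771611302858131007 / 93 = 144197341630229062990656.00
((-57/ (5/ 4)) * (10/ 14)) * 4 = -912/ 7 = -130.29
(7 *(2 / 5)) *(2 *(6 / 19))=1.77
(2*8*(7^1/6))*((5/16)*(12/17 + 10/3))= 3605/153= 23.56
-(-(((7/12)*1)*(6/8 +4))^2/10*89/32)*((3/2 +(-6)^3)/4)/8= -14.31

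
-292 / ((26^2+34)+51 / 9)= -876 / 2147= -0.41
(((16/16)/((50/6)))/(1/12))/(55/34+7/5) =136/285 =0.48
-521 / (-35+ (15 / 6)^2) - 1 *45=-3091 / 115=-26.88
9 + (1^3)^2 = 10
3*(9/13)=27/13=2.08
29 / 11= 2.64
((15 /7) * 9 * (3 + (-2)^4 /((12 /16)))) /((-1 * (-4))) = 3285 /28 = 117.32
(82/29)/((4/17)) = 697/58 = 12.02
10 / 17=0.59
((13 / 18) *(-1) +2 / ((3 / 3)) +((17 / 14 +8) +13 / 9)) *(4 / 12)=752 / 189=3.98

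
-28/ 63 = -4/ 9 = -0.44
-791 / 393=-2.01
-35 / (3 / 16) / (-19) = 9.82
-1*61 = -61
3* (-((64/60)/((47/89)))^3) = -2887553024/116800875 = -24.72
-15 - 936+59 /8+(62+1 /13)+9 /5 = -457469 /520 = -879.75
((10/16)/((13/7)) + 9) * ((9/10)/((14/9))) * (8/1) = 43.21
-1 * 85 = -85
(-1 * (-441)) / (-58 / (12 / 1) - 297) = -2646 / 1811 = -1.46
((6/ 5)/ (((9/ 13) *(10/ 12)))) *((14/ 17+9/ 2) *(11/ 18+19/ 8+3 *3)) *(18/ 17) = 2030639/ 14450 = 140.53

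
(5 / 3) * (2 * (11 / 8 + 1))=95 / 12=7.92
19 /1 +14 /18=178 /9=19.78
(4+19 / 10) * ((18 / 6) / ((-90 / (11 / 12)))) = -0.18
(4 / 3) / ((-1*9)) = -4 / 27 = -0.15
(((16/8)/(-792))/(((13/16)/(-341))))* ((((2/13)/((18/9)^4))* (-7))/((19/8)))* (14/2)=-6076/28899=-0.21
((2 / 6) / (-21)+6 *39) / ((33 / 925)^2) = 12612768125 / 68607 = 183840.83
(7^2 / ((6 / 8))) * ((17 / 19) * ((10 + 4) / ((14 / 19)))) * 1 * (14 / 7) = 6664 / 3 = 2221.33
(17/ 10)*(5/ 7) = 17/ 14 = 1.21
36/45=4/5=0.80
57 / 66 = 19 / 22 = 0.86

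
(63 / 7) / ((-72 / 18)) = -9 / 4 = -2.25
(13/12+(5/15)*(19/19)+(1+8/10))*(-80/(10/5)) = -386/3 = -128.67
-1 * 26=-26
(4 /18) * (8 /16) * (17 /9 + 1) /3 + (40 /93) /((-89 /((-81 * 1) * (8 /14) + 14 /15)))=1530730 /4693059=0.33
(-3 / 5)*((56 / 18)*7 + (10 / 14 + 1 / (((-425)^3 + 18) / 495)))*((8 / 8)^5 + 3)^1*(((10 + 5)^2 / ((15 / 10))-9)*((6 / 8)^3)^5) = -36679473836025138243 / 360615687602831360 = -101.71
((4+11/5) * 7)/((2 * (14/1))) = 31/20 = 1.55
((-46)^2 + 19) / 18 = 2135 / 18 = 118.61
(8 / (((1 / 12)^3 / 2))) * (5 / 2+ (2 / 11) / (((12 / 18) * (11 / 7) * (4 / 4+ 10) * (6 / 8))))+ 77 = 92875351 / 1331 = 69778.63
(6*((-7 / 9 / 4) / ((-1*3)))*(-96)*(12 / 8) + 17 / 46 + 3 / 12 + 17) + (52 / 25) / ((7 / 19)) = -527029 / 16100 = -32.73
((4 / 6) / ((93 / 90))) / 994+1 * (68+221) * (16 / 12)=17810522 / 46221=385.33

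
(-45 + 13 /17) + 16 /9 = -6496 /153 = -42.46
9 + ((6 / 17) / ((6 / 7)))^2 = 2650 / 289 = 9.17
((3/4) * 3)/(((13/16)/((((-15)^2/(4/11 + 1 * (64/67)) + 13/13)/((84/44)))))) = 203863/819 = 248.92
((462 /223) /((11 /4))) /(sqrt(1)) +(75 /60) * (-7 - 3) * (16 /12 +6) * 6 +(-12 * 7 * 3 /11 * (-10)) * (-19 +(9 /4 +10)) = -5140532 /2453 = -2095.61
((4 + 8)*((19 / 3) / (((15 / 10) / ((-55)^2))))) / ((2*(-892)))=-57475 / 669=-85.91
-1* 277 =-277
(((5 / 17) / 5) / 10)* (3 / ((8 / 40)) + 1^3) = 8 / 85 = 0.09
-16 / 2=-8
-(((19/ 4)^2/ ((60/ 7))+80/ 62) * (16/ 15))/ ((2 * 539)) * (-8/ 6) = 116737/ 22557150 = 0.01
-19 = -19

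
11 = 11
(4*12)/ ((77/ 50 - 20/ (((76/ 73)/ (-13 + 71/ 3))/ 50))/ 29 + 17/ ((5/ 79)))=-3967200/ 6995821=-0.57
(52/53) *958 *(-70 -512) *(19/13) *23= -974607888/53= -18388828.08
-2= -2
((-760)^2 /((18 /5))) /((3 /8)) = 11552000 /27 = 427851.85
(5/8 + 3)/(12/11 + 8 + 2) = 319/976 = 0.33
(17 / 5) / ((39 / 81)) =459 / 65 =7.06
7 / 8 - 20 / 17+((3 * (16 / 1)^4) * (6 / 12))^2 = 1314259992535 / 136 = 9663676415.70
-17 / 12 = -1.42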